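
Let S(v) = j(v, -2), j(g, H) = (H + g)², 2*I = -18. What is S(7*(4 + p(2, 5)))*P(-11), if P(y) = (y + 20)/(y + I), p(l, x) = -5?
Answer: -729/20 ≈ -36.450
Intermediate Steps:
I = -9 (I = (½)*(-18) = -9)
S(v) = (-2 + v)²
P(y) = (20 + y)/(-9 + y) (P(y) = (y + 20)/(y - 9) = (20 + y)/(-9 + y))
S(7*(4 + p(2, 5)))*P(-11) = (-2 + 7*(4 - 5))²*((20 - 11)/(-9 - 11)) = (-2 + 7*(-1))²*(9/(-20)) = (-2 - 7)²*(-1/20*9) = (-9)²*(-9/20) = 81*(-9/20) = -729/20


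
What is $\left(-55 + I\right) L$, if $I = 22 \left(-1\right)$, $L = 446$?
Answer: $-34342$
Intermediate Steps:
$I = -22$
$\left(-55 + I\right) L = \left(-55 - 22\right) 446 = \left(-77\right) 446 = -34342$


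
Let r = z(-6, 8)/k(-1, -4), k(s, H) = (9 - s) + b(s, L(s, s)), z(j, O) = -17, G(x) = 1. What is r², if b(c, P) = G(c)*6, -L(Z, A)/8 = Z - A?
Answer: 289/256 ≈ 1.1289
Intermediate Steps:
L(Z, A) = -8*Z + 8*A (L(Z, A) = -8*(Z - A) = -8*Z + 8*A)
b(c, P) = 6 (b(c, P) = 1*6 = 6)
k(s, H) = 15 - s (k(s, H) = (9 - s) + 6 = 15 - s)
r = -17/16 (r = -17/(15 - 1*(-1)) = -17/(15 + 1) = -17/16 ≈ -1.0625)
r² = (-17/16)² = 289/256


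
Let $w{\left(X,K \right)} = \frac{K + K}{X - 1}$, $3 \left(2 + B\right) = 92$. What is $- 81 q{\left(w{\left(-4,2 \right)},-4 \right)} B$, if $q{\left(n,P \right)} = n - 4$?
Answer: $\frac{55728}{5} \approx 11146.0$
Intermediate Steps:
$B = \frac{86}{3}$ ($B = -2 + \frac{1}{3} \cdot 92 = -2 + \frac{92}{3} = \frac{86}{3} \approx 28.667$)
$w{\left(X,K \right)} = \frac{2 K}{-1 + X}$
$q{\left(n,P \right)} = -4 + n$ ($q{\left(n,P \right)} = n - 4 = -4 + n$)
$- 81 q{\left(w{\left(-4,2 \right)},-4 \right)} B = - 81 \left(-4 + 2 \cdot 2 \frac{1}{-1 - 4}\right) \frac{86}{3} = - 81 \left(-4 + 2 \cdot 2 \frac{1}{-5}\right) \frac{86}{3} = - 81 \left(-4 + 2 \cdot 2 \left(- \frac{1}{5}\right)\right) \frac{86}{3} = - 81 \left(-4 - \frac{4}{5}\right) \frac{86}{3} = \left(-81\right) \left(- \frac{24}{5}\right) \frac{86}{3} = \frac{1944}{5} \cdot \frac{86}{3} = \frac{55728}{5}$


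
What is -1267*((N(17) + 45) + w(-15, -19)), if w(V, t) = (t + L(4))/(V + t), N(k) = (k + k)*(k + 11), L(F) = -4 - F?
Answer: -42982975/34 ≈ -1.2642e+6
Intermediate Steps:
N(k) = 2*k*(11 + k) (N(k) = (2*k)*(11 + k) = 2*k*(11 + k))
w(V, t) = (-8 + t)/(V + t) (w(V, t) = (t + (-4 - 1*4))/(V + t) = (t + (-4 - 4))/(V + t) = (t - 8)/(V + t) = (-8 + t)/(V + t))
-1267*((N(17) + 45) + w(-15, -19)) = -1267*((2*17*(11 + 17) + 45) + (-8 - 19)/(-15 - 19)) = -1267*((2*17*28 + 45) - 27/(-34)) = -1267*((952 + 45) - 1/34*(-27)) = -1267*(997 + 27/34) = -1267*33925/34 = -42982975/34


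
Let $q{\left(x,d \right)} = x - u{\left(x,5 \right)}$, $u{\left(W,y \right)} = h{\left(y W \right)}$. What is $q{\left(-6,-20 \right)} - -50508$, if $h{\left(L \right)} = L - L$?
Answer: $50502$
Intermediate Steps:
$h{\left(L \right)} = 0$
$u{\left(W,y \right)} = 0$
$q{\left(x,d \right)} = x$ ($q{\left(x,d \right)} = x - 0 = x + 0 = x$)
$q{\left(-6,-20 \right)} - -50508 = -6 - -50508 = -6 + 50508 = 50502$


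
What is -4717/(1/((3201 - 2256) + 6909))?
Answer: -37047318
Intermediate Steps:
-4717/(1/((3201 - 2256) + 6909)) = -4717/(1/(945 + 6909)) = -4717/(1/7854) = -4717/1/7854 = -4717*7854 = -37047318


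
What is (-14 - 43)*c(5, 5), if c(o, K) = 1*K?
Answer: -285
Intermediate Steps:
c(o, K) = K
(-14 - 43)*c(5, 5) = (-14 - 43)*5 = -57*5 = -285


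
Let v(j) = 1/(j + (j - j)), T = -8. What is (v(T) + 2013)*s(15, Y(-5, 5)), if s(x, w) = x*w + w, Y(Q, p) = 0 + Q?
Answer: -161030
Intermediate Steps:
Y(Q, p) = Q
s(x, w) = w + w*x (s(x, w) = w*x + w = w + w*x)
v(j) = 1/j (v(j) = 1/(j + 0) = 1/j)
(v(T) + 2013)*s(15, Y(-5, 5)) = (1/(-8) + 2013)*(-5*(1 + 15)) = (-1/8 + 2013)*(-5*16) = (16103/8)*(-80) = -161030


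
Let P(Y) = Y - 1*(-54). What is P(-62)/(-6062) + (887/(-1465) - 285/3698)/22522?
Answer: 476850465979/369825984477740 ≈ 0.0012894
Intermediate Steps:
P(Y) = 54 + Y (P(Y) = Y + 54 = 54 + Y)
P(-62)/(-6062) + (887/(-1465) - 285/3698)/22522 = (54 - 62)/(-6062) + (887/(-1465) - 285/3698)/22522 = -8*(-1/6062) + (887*(-1/1465) - 285*1/3698)*(1/22522) = 4/3031 + (-887/1465 - 285/3698)*(1/22522) = 4/3031 - 3697651/5417570*1/22522 = 4/3031 - 3697651/122014511540 = 476850465979/369825984477740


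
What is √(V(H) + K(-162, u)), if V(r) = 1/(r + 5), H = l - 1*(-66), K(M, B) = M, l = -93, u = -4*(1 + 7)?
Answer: I*√78430/22 ≈ 12.73*I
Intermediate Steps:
u = -32 (u = -4*8 = -32)
H = -27 (H = -93 - 1*(-66) = -93 + 66 = -27)
V(r) = 1/(5 + r)
√(V(H) + K(-162, u)) = √(1/(5 - 27) - 162) = √(1/(-22) - 162) = √(-1/22 - 162) = √(-3565/22) = I*√78430/22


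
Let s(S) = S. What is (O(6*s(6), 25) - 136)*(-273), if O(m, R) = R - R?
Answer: 37128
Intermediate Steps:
O(m, R) = 0
(O(6*s(6), 25) - 136)*(-273) = (0 - 136)*(-273) = -136*(-273) = 37128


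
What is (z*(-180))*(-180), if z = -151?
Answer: -4892400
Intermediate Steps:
(z*(-180))*(-180) = -151*(-180)*(-180) = 27180*(-180) = -4892400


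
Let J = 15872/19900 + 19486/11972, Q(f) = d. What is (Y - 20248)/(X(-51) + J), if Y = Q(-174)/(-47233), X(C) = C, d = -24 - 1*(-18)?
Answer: 28481145839662300/68326028655641 ≈ 416.84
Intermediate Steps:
d = -6 (d = -24 + 18 = -6)
Q(f) = -6
Y = 6/47233 (Y = -6/(-47233) = -6*(-1/47233) = 6/47233 ≈ 0.00012703)
J = 72223873/29780350 (J = 15872*(1/19900) + 19486*(1/11972) = 3968/4975 + 9743/5986 = 72223873/29780350 ≈ 2.4252)
(Y - 20248)/(X(-51) + J) = (6/47233 - 20248)/(-51 + 72223873/29780350) = -956373778/(47233*(-1446573977/29780350)) = -956373778/47233*(-29780350/1446573977) = 28481145839662300/68326028655641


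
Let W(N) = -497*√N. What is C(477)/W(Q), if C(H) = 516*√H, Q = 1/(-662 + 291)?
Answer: 82044*I*√7/497 ≈ 436.76*I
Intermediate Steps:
Q = -1/371 (Q = 1/(-371) = -1/371 ≈ -0.0026954)
C(477)/W(Q) = (516*√477)/((-71*I*√371/53)) = (516*(3*√53))/((-71*I*√371/53)) = (1548*√53)/((-71*I*√371/53)) = (1548*√53)*(I*√371/497) = 82044*I*√7/497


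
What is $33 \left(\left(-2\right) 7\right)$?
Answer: $-462$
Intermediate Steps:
$33 \left(\left(-2\right) 7\right) = 33 \left(-14\right) = -462$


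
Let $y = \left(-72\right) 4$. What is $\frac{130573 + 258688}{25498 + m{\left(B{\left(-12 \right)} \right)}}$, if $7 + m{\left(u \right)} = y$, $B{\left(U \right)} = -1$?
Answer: $\frac{389261}{25203} \approx 15.445$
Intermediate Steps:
$y = -288$
$m{\left(u \right)} = -295$ ($m{\left(u \right)} = -7 - 288 = -295$)
$\frac{130573 + 258688}{25498 + m{\left(B{\left(-12 \right)} \right)}} = \frac{130573 + 258688}{25498 - 295} = \frac{389261}{25203}$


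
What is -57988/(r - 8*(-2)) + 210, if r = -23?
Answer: 8494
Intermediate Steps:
-57988/(r - 8*(-2)) + 210 = -57988/(-23 - 8*(-2)) + 210 = -57988/(-23 + 16) + 210 = -57988/(-7) + 210 = -57988*(-1)/7 + 210 = -266*(-218/7) + 210 = 8284 + 210 = 8494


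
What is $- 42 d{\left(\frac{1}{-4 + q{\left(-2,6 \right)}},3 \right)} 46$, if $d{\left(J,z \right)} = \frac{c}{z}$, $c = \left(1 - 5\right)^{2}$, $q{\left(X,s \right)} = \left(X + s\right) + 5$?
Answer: $-10304$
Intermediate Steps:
$q{\left(X,s \right)} = 5 + X + s$
$c = 16$ ($c = \left(-4\right)^{2} = 16$)
$d{\left(J,z \right)} = \frac{16}{z}$
$- 42 d{\left(\frac{1}{-4 + q{\left(-2,6 \right)}},3 \right)} 46 = - 42 \cdot \frac{16}{3} \cdot 46 = - 42 \cdot 16 \cdot \frac{1}{3} \cdot 46 = \left(-42\right) \frac{16}{3} \cdot 46 = \left(-224\right) 46 = -10304$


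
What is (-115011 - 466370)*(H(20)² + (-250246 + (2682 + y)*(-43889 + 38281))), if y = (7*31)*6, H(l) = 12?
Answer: 13134776988494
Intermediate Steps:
y = 1302 (y = 217*6 = 1302)
(-115011 - 466370)*(H(20)² + (-250246 + (2682 + y)*(-43889 + 38281))) = (-115011 - 466370)*(12² + (-250246 + (2682 + 1302)*(-43889 + 38281))) = -581381*(144 + (-250246 + 3984*(-5608))) = -581381*(144 + (-250246 - 22342272)) = -581381*(144 - 22592518) = -581381*(-22592374) = 13134776988494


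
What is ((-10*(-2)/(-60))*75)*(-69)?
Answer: 1725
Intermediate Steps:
((-10*(-2)/(-60))*75)*(-69) = ((20*(-1/60))*75)*(-69) = -1/3*75*(-69) = -25*(-69) = 1725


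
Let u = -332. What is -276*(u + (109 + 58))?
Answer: 45540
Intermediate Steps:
-276*(u + (109 + 58)) = -276*(-332 + (109 + 58)) = -276*(-332 + 167) = -276*(-165) = 45540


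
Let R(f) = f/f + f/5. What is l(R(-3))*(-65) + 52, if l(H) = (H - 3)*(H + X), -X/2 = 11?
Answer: -17992/5 ≈ -3598.4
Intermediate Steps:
X = -22 (X = -2*11 = -22)
R(f) = 1 + f/5 (R(f) = 1 + f*(1/5) = 1 + f/5)
l(H) = (-22 + H)*(-3 + H) (l(H) = (H - 3)*(H - 22) = (-3 + H)*(-22 + H) = (-22 + H)*(-3 + H))
l(R(-3))*(-65) + 52 = (66 + (1 + (1/5)*(-3))**2 - 25*(1 + (1/5)*(-3)))*(-65) + 52 = (66 + (1 - 3/5)**2 - 25*(1 - 3/5))*(-65) + 52 = (66 + (2/5)**2 - 25*2/5)*(-65) + 52 = (66 + 4/25 - 10)*(-65) + 52 = (1404/25)*(-65) + 52 = -18252/5 + 52 = -17992/5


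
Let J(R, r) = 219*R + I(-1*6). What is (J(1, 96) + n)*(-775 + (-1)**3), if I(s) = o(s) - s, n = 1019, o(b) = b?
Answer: -960688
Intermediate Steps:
I(s) = 0 (I(s) = s - s = 0)
J(R, r) = 219*R (J(R, r) = 219*R + 0 = 219*R)
(J(1, 96) + n)*(-775 + (-1)**3) = (219*1 + 1019)*(-775 + (-1)**3) = (219 + 1019)*(-775 - 1) = 1238*(-776) = -960688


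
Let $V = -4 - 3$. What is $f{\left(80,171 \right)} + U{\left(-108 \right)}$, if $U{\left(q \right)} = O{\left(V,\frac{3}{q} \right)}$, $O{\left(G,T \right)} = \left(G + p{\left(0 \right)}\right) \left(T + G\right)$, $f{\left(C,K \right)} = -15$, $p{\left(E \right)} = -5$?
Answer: $\frac{208}{3} \approx 69.333$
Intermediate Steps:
$V = -7$
$O{\left(G,T \right)} = \left(-5 + G\right) \left(G + T\right)$ ($O{\left(G,T \right)} = \left(G - 5\right) \left(T + G\right) = \left(-5 + G\right) \left(G + T\right)$)
$U{\left(q \right)} = 84 - \frac{36}{q}$ ($U{\left(q \right)} = \left(-7\right)^{2} - -35 - 5 \frac{3}{q} - 7 \frac{3}{q} = 49 + 35 - \frac{15}{q} - \frac{21}{q} = 84 - \frac{36}{q}$)
$f{\left(80,171 \right)} + U{\left(-108 \right)} = -15 + \left(84 - \frac{36}{-108}\right) = -15 + \left(84 - - \frac{1}{3}\right) = -15 + \left(84 + \frac{1}{3}\right) = -15 + \frac{253}{3} = \frac{208}{3}$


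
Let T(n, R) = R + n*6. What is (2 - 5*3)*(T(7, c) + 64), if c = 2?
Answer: -1404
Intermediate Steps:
T(n, R) = R + 6*n
(2 - 5*3)*(T(7, c) + 64) = (2 - 5*3)*((2 + 6*7) + 64) = (2 - 15)*((2 + 42) + 64) = -13*(44 + 64) = -13*108 = -1404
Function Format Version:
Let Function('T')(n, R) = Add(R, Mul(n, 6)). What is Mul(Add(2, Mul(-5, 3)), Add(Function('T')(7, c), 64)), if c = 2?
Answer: -1404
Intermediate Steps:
Function('T')(n, R) = Add(R, Mul(6, n))
Mul(Add(2, Mul(-5, 3)), Add(Function('T')(7, c), 64)) = Mul(Add(2, Mul(-5, 3)), Add(Add(2, Mul(6, 7)), 64)) = Mul(Add(2, -15), Add(Add(2, 42), 64)) = Mul(-13, Add(44, 64)) = Mul(-13, 108) = -1404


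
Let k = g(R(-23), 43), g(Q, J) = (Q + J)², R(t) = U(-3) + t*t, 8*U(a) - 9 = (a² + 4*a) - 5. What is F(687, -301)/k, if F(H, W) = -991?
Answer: -63424/20948929 ≈ -0.0030276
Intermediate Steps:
U(a) = ½ + a/2 + a²/8 (U(a) = 9/8 + ((a² + 4*a) - 5)/8 = 9/8 + (-5 + a² + 4*a)/8 = 9/8 + (-5/8 + a/2 + a²/8) = ½ + a/2 + a²/8)
R(t) = ⅛ + t² (R(t) = (½ + (½)*(-3) + (⅛)*(-3)²) + t*t = (½ - 3/2 + (⅛)*9) + t² = (½ - 3/2 + 9/8) + t² = ⅛ + t²)
g(Q, J) = (J + Q)²
k = 20948929/64 (k = (43 + (⅛ + (-23)²))² = (43 + (⅛ + 529))² = (43 + 4233/8)² = (4577/8)² = 20948929/64 ≈ 3.2733e+5)
F(687, -301)/k = -991/20948929/64 = -991*64/20948929 = -63424/20948929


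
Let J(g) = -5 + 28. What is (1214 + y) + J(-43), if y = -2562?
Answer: -1325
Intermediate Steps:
J(g) = 23
(1214 + y) + J(-43) = (1214 - 2562) + 23 = -1348 + 23 = -1325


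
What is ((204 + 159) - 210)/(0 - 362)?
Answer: -153/362 ≈ -0.42265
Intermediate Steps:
((204 + 159) - 210)/(0 - 362) = (363 - 210)/(-362) = 153*(-1/362) = -153/362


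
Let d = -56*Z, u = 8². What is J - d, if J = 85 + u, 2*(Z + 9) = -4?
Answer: -467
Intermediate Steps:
u = 64
Z = -11 (Z = -9 + (½)*(-4) = -9 - 2 = -11)
J = 149 (J = 85 + 64 = 149)
d = 616 (d = -56*(-11) = 616)
J - d = 149 - 1*616 = 149 - 616 = -467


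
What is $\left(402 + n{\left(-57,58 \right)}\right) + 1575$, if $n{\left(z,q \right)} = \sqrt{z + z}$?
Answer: $1977 + i \sqrt{114} \approx 1977.0 + 10.677 i$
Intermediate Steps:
$n{\left(z,q \right)} = \sqrt{2} \sqrt{z}$ ($n{\left(z,q \right)} = \sqrt{2 z} = \sqrt{2} \sqrt{z}$)
$\left(402 + n{\left(-57,58 \right)}\right) + 1575 = \left(402 + \sqrt{2} \sqrt{-57}\right) + 1575 = \left(402 + \sqrt{2} i \sqrt{57}\right) + 1575 = \left(402 + i \sqrt{114}\right) + 1575 = 1977 + i \sqrt{114}$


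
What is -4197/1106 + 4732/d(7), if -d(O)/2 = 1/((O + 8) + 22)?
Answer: -96825649/1106 ≈ -87546.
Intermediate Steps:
d(O) = -2/(30 + O) (d(O) = -2/((O + 8) + 22) = -2/((8 + O) + 22) = -2/(30 + O))
-4197/1106 + 4732/d(7) = -4197/1106 + 4732/((-2/(30 + 7))) = -4197*1/1106 + 4732/((-2/37)) = -4197/1106 + 4732/((-2*1/37)) = -4197/1106 + 4732/(-2/37) = -4197/1106 + 4732*(-37/2) = -4197/1106 - 87542 = -96825649/1106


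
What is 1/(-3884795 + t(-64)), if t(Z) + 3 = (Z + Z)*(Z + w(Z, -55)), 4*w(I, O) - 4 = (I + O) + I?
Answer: -1/3870878 ≈ -2.5834e-7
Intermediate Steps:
w(I, O) = 1 + I/2 + O/4 (w(I, O) = 1 + ((I + O) + I)/4 = 1 + (O + 2*I)/4 = 1 + (I/2 + O/4) = 1 + I/2 + O/4)
t(Z) = -3 + 2*Z*(-51/4 + 3*Z/2) (t(Z) = -3 + (Z + Z)*(Z + (1 + Z/2 + (1/4)*(-55))) = -3 + (2*Z)*(Z + (1 + Z/2 - 55/4)) = -3 + (2*Z)*(Z + (-51/4 + Z/2)) = -3 + (2*Z)*(-51/4 + 3*Z/2) = -3 + 2*Z*(-51/4 + 3*Z/2))
1/(-3884795 + t(-64)) = 1/(-3884795 + (-3 + 3*(-64)**2 - 51/2*(-64))) = 1/(-3884795 + (-3 + 3*4096 + 1632)) = 1/(-3884795 + (-3 + 12288 + 1632)) = 1/(-3884795 + 13917) = 1/(-3870878) = -1/3870878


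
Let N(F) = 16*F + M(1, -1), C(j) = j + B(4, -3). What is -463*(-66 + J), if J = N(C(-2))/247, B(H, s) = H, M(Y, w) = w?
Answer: 7533473/247 ≈ 30500.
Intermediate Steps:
C(j) = 4 + j (C(j) = j + 4 = 4 + j)
N(F) = -1 + 16*F (N(F) = 16*F - 1 = -1 + 16*F)
J = 31/247 (J = (-1 + 16*(4 - 2))/247 = (-1 + 16*2)*(1/247) = (-1 + 32)*(1/247) = 31*(1/247) = 31/247 ≈ 0.12551)
-463*(-66 + J) = -463*(-66 + 31/247) = -463*(-16271/247) = 7533473/247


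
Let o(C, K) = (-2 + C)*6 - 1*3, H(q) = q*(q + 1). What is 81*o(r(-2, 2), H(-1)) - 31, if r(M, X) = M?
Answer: -2218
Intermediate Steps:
H(q) = q*(1 + q)
o(C, K) = -15 + 6*C (o(C, K) = (-12 + 6*C) - 3 = -15 + 6*C)
81*o(r(-2, 2), H(-1)) - 31 = 81*(-15 + 6*(-2)) - 31 = 81*(-15 - 12) - 31 = 81*(-27) - 31 = -2187 - 31 = -2218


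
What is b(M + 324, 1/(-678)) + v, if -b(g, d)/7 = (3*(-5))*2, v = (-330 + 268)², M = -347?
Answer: 4054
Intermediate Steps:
v = 3844 (v = (-62)² = 3844)
b(g, d) = 210 (b(g, d) = -7*3*(-5)*2 = -(-105)*2 = -7*(-30) = 210)
b(M + 324, 1/(-678)) + v = 210 + 3844 = 4054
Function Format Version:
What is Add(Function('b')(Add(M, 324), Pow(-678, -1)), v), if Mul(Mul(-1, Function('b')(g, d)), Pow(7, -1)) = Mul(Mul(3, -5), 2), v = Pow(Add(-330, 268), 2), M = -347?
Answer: 4054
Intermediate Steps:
v = 3844 (v = Pow(-62, 2) = 3844)
Function('b')(g, d) = 210 (Function('b')(g, d) = Mul(-7, Mul(Mul(3, -5), 2)) = Mul(-7, Mul(-15, 2)) = Mul(-7, -30) = 210)
Add(Function('b')(Add(M, 324), Pow(-678, -1)), v) = Add(210, 3844) = 4054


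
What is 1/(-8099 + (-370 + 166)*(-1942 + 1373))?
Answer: 1/107977 ≈ 9.2612e-6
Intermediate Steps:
1/(-8099 + (-370 + 166)*(-1942 + 1373)) = 1/(-8099 - 204*(-569)) = 1/(-8099 + 116076) = 1/107977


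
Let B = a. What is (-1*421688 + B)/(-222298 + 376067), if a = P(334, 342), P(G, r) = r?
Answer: -421346/153769 ≈ -2.7401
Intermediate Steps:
a = 342
B = 342
(-1*421688 + B)/(-222298 + 376067) = (-1*421688 + 342)/(-222298 + 376067) = (-421688 + 342)/153769 = -421346*1/153769 = -421346/153769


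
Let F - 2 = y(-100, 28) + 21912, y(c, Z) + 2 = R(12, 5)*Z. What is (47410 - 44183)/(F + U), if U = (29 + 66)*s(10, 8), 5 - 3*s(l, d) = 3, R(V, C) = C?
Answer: 1383/9478 ≈ 0.14592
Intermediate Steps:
y(c, Z) = -2 + 5*Z
s(l, d) = 2/3 (s(l, d) = 5/3 - 1/3*3 = 5/3 - 1 = 2/3)
F = 22052 (F = 2 + ((-2 + 5*28) + 21912) = 2 + ((-2 + 140) + 21912) = 2 + (138 + 21912) = 2 + 22050 = 22052)
U = 190/3 (U = (29 + 66)*(2/3) = 95*(2/3) = 190/3 ≈ 63.333)
(47410 - 44183)/(F + U) = (47410 - 44183)/(22052 + 190/3) = 3227/(66346/3) = 3227*(3/66346) = 1383/9478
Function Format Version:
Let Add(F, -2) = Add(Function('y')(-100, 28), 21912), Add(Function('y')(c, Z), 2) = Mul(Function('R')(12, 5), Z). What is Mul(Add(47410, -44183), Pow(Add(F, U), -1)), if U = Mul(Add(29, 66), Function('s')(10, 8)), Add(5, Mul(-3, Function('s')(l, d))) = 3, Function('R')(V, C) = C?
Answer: Rational(1383, 9478) ≈ 0.14592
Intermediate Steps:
Function('y')(c, Z) = Add(-2, Mul(5, Z))
Function('s')(l, d) = Rational(2, 3) (Function('s')(l, d) = Add(Rational(5, 3), Mul(Rational(-1, 3), 3)) = Add(Rational(5, 3), -1) = Rational(2, 3))
F = 22052 (F = Add(2, Add(Add(-2, Mul(5, 28)), 21912)) = Add(2, Add(Add(-2, 140), 21912)) = Add(2, Add(138, 21912)) = Add(2, 22050) = 22052)
U = Rational(190, 3) (U = Mul(Add(29, 66), Rational(2, 3)) = Mul(95, Rational(2, 3)) = Rational(190, 3) ≈ 63.333)
Mul(Add(47410, -44183), Pow(Add(F, U), -1)) = Mul(Add(47410, -44183), Pow(Add(22052, Rational(190, 3)), -1)) = Mul(3227, Pow(Rational(66346, 3), -1)) = Mul(3227, Rational(3, 66346)) = Rational(1383, 9478)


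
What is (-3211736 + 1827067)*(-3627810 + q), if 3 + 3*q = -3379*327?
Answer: 5533306253618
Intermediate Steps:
q = -368312 (q = -1 + (-3379*327)/3 = -1 + (⅓)*(-1104933) = -1 - 368311 = -368312)
(-3211736 + 1827067)*(-3627810 + q) = (-3211736 + 1827067)*(-3627810 - 368312) = -1384669*(-3996122) = 5533306253618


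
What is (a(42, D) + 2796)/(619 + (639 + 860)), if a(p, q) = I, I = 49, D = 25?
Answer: 2845/2118 ≈ 1.3432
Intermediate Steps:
a(p, q) = 49
(a(42, D) + 2796)/(619 + (639 + 860)) = (49 + 2796)/(619 + (639 + 860)) = 2845/(619 + 1499) = 2845/2118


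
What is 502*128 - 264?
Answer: 63992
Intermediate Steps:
502*128 - 264 = 64256 - 264 = 63992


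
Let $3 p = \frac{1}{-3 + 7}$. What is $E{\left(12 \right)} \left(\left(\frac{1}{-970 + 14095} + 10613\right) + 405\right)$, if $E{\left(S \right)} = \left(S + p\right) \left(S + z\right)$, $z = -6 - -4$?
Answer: $\frac{4193726279}{3150} \approx 1.3313 \cdot 10^{6}$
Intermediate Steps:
$z = -2$ ($z = -6 + 4 = -2$)
$p = \frac{1}{12}$ ($p = \frac{1}{3 \left(-3 + 7\right)} = \frac{1}{3 \cdot 4} = \frac{1}{3} \cdot \frac{1}{4} = \frac{1}{12} \approx 0.083333$)
$E{\left(S \right)} = \left(-2 + S\right) \left(\frac{1}{12} + S\right)$ ($E{\left(S \right)} = \left(S + \frac{1}{12}\right) \left(S - 2\right) = \left(\frac{1}{12} + S\right) \left(-2 + S\right) = \left(-2 + S\right) \left(\frac{1}{12} + S\right)$)
$E{\left(12 \right)} \left(\left(\frac{1}{-970 + 14095} + 10613\right) + 405\right) = \left(- \frac{1}{6} + 12^{2} - 23\right) \left(\left(\frac{1}{-970 + 14095} + 10613\right) + 405\right) = \left(- \frac{1}{6} + 144 - 23\right) \left(\left(\frac{1}{13125} + 10613\right) + 405\right) = \frac{725 \left(\left(\frac{1}{13125} + 10613\right) + 405\right)}{6} = \frac{725 \left(\frac{139295626}{13125} + 405\right)}{6} = \frac{725}{6} \cdot \frac{144611251}{13125} = \frac{4193726279}{3150}$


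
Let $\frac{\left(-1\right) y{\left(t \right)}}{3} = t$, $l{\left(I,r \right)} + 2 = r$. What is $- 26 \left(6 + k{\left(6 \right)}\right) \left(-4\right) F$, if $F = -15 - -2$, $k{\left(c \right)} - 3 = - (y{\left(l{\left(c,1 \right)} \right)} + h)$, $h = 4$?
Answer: $-2704$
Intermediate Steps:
$l{\left(I,r \right)} = -2 + r$
$y{\left(t \right)} = - 3 t$
$k{\left(c \right)} = -4$ ($k{\left(c \right)} = 3 - \left(- 3 \left(-2 + 1\right) + 4\right) = 3 - \left(\left(-3\right) \left(-1\right) + 4\right) = 3 - \left(3 + 4\right) = 3 - 7 = -4$)
$F = -13$ ($F = -15 + 2 = -13$)
$- 26 \left(6 + k{\left(6 \right)}\right) \left(-4\right) F = - 26 \left(6 - 4\right) \left(-4\right) \left(-13\right) = - 26 \cdot 2 \left(-4\right) \left(-13\right) = \left(-26\right) \left(-8\right) \left(-13\right) = 208 \left(-13\right) = -2704$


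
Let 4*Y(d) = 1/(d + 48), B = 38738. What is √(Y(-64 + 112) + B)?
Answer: √89252358/48 ≈ 196.82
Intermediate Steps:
Y(d) = 1/(4*(48 + d)) (Y(d) = 1/(4*(d + 48)) = 1/(4*(48 + d)))
√(Y(-64 + 112) + B) = √(1/(4*(48 + (-64 + 112))) + 38738) = √(1/(4*(48 + 48)) + 38738) = √((¼)/96 + 38738) = √((¼)*(1/96) + 38738) = √(1/384 + 38738) = √(14875393/384) = √89252358/48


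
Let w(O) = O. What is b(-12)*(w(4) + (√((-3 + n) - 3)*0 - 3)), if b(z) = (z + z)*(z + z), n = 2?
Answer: 576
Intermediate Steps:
b(z) = 4*z² (b(z) = (2*z)*(2*z) = 4*z²)
b(-12)*(w(4) + (√((-3 + n) - 3)*0 - 3)) = (4*(-12)²)*(4 + (√((-3 + 2) - 3)*0 - 3)) = (4*144)*(4 + (√(-1 - 3)*0 - 3)) = 576*(4 + (√(-4)*0 - 3)) = 576*(4 + ((2*I)*0 - 3)) = 576*(4 + (0 - 3)) = 576*(4 - 3) = 576*1 = 576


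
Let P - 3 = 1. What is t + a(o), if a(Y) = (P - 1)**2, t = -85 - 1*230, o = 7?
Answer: -306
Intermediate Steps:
P = 4 (P = 3 + 1 = 4)
t = -315 (t = -85 - 230 = -315)
a(Y) = 9 (a(Y) = (4 - 1)**2 = 3**2 = 9)
t + a(o) = -315 + 9 = -306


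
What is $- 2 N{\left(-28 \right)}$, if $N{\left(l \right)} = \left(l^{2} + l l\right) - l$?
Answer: $-3192$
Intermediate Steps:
$N{\left(l \right)} = - l + 2 l^{2}$ ($N{\left(l \right)} = \left(l^{2} + l^{2}\right) - l = 2 l^{2} - l = - l + 2 l^{2}$)
$- 2 N{\left(-28 \right)} = - 2 \left(- 28 \left(-1 + 2 \left(-28\right)\right)\right) = - 2 \left(- 28 \left(-1 - 56\right)\right) = - 2 \left(\left(-28\right) \left(-57\right)\right) = \left(-2\right) 1596 = -3192$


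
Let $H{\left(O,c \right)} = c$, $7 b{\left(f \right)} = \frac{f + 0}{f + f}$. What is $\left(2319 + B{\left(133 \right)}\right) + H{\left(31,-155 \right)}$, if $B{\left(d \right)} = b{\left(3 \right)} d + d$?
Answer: $\frac{4613}{2} \approx 2306.5$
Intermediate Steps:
$b{\left(f \right)} = \frac{1}{14}$ ($b{\left(f \right)} = \frac{\left(f + 0\right) \frac{1}{f + f}}{7} = \frac{f \frac{1}{2 f}}{7} = \frac{1}{7} \cdot \frac{1}{2} = \frac{1}{14}$)
$B{\left(d \right)} = \frac{15 d}{14}$ ($B{\left(d \right)} = \frac{d}{14} + d = \frac{15 d}{14}$)
$\left(2319 + B{\left(133 \right)}\right) + H{\left(31,-155 \right)} = \left(2319 + \frac{15}{14} \cdot 133\right) - 155 = \left(2319 + \frac{285}{2}\right) - 155 = \frac{4923}{2} - 155 = \frac{4613}{2}$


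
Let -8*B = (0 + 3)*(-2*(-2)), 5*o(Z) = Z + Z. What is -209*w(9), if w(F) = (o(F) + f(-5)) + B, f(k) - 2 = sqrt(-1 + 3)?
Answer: -8569/10 - 209*sqrt(2) ≈ -1152.5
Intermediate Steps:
f(k) = 2 + sqrt(2) (f(k) = 2 + sqrt(-1 + 3) = 2 + sqrt(2))
o(Z) = 2*Z/5 (o(Z) = (Z + Z)/5 = (2*Z)/5 = 2*Z/5)
B = -3/2 (B = -(0 + 3)*(-2*(-2))/8 = -3*4/8 = -1/8*12 = -3/2 ≈ -1.5000)
w(F) = 1/2 + sqrt(2) + 2*F/5 (w(F) = (2*F/5 + (2 + sqrt(2))) - 3/2 = (2 + sqrt(2) + 2*F/5) - 3/2 = 1/2 + sqrt(2) + 2*F/5)
-209*w(9) = -209*(1/2 + sqrt(2) + (2/5)*9) = -209*(1/2 + sqrt(2) + 18/5) = -209*(41/10 + sqrt(2)) = -8569/10 - 209*sqrt(2)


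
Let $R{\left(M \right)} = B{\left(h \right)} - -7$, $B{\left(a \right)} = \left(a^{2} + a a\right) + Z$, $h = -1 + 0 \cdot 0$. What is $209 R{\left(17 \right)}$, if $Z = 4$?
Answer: $2717$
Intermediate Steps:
$h = -1$ ($h = -1 + 0 = -1$)
$B{\left(a \right)} = 4 + 2 a^{2}$ ($B{\left(a \right)} = \left(a^{2} + a a\right) + 4 = \left(a^{2} + a^{2}\right) + 4 = 2 a^{2} + 4 = 4 + 2 a^{2}$)
$R{\left(M \right)} = 13$ ($R{\left(M \right)} = \left(4 + 2 \left(-1\right)^{2}\right) - -7 = \left(4 + 2 \cdot 1\right) + 7 = \left(4 + 2\right) + 7 = 6 + 7 = 13$)
$209 R{\left(17 \right)} = 209 \cdot 13 = 2717$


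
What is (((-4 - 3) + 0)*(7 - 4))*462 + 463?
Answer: -9239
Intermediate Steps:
(((-4 - 3) + 0)*(7 - 4))*462 + 463 = ((-7 + 0)*3)*462 + 463 = -7*3*462 + 463 = -21*462 + 463 = -9702 + 463 = -9239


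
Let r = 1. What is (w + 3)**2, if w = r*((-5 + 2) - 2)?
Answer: 4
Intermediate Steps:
w = -5 (w = 1*((-5 + 2) - 2) = 1*(-3 - 2) = 1*(-5) = -5)
(w + 3)**2 = (-5 + 3)**2 = (-2)**2 = 4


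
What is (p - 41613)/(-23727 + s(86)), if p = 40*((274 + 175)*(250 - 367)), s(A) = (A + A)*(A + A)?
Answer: -2142933/5857 ≈ -365.88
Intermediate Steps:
s(A) = 4*A² (s(A) = (2*A)*(2*A) = 4*A²)
p = -2101320 (p = 40*(449*(-117)) = 40*(-52533) = -2101320)
(p - 41613)/(-23727 + s(86)) = (-2101320 - 41613)/(-23727 + 4*86²) = -2142933/(-23727 + 4*7396) = -2142933/(-23727 + 29584) = -2142933/5857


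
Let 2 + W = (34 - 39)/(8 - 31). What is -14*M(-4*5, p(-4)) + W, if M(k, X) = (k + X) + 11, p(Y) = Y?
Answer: 4145/23 ≈ 180.22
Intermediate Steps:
M(k, X) = 11 + X + k (M(k, X) = (X + k) + 11 = 11 + X + k)
W = -41/23 (W = -2 + (34 - 39)/(8 - 31) = -2 - 5/(-23) = -2 - 5*(-1/23) = -2 + 5/23 = -41/23 ≈ -1.7826)
-14*M(-4*5, p(-4)) + W = -14*(11 - 4 - 4*5) - 41/23 = -14*(11 - 4 - 20) - 41/23 = -14*(-13) - 41/23 = 182 - 41/23 = 4145/23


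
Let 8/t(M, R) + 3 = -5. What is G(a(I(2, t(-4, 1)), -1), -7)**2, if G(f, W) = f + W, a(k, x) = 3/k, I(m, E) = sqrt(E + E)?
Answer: 89/2 + 21*I*sqrt(2) ≈ 44.5 + 29.698*I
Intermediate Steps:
t(M, R) = -1 (t(M, R) = 8/(-3 - 5) = 8/(-8) = 8*(-1/8) = -1)
I(m, E) = sqrt(2)*sqrt(E) (I(m, E) = sqrt(2*E) = sqrt(2)*sqrt(E))
G(f, W) = W + f
G(a(I(2, t(-4, 1)), -1), -7)**2 = (-7 + 3/((sqrt(2)*sqrt(-1))))**2 = (-7 + 3/((sqrt(2)*I)))**2 = (-7 + 3/((I*sqrt(2))))**2 = (-7 + 3*(-I*sqrt(2)/2))**2 = (-7 - 3*I*sqrt(2)/2)**2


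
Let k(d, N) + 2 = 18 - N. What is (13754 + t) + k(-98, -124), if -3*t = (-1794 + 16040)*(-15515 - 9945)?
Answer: 362744842/3 ≈ 1.2091e+8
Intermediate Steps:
k(d, N) = 16 - N (k(d, N) = -2 + (18 - N) = 16 - N)
t = 362703160/3 (t = -(-1794 + 16040)*(-15515 - 9945)/3 = -14246*(-25460)/3 = -1/3*(-362703160) = 362703160/3 ≈ 1.2090e+8)
(13754 + t) + k(-98, -124) = (13754 + 362703160/3) + (16 - 1*(-124)) = 362744422/3 + (16 + 124) = 362744422/3 + 140 = 362744842/3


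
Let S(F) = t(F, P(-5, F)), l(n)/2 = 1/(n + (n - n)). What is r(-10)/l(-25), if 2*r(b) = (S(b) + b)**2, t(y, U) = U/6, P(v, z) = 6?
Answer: -2025/4 ≈ -506.25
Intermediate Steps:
t(y, U) = U/6 (t(y, U) = U*(1/6) = U/6)
l(n) = 2/n (l(n) = 2/(n + (n - n)) = 2/(n + 0) = 2/n)
S(F) = 1 (S(F) = (1/6)*6 = 1)
r(b) = (1 + b)**2/2
r(-10)/l(-25) = ((1 - 10)**2/2)/((2/(-25))) = ((1/2)*(-9)**2)/((2*(-1/25))) = ((1/2)*81)/(-2/25) = (81/2)*(-25/2) = -2025/4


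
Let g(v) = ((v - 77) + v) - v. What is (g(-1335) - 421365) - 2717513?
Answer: -3140290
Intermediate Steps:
g(v) = -77 + v (g(v) = ((-77 + v) + v) - v = (-77 + 2*v) - v = -77 + v)
(g(-1335) - 421365) - 2717513 = ((-77 - 1335) - 421365) - 2717513 = (-1412 - 421365) - 2717513 = -422777 - 2717513 = -3140290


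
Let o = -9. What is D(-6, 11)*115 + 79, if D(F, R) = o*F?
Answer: 6289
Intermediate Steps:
D(F, R) = -9*F
D(-6, 11)*115 + 79 = -9*(-6)*115 + 79 = 54*115 + 79 = 6210 + 79 = 6289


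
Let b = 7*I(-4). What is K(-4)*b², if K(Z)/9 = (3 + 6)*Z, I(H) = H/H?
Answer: -15876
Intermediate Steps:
I(H) = 1
K(Z) = 81*Z (K(Z) = 9*((3 + 6)*Z) = 9*(9*Z) = 81*Z)
b = 7 (b = 7*1 = 7)
K(-4)*b² = (81*(-4))*7² = -324*49 = -15876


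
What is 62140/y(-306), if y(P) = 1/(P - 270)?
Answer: -35792640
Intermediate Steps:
y(P) = 1/(-270 + P)
62140/y(-306) = 62140/(1/(-270 - 306)) = 62140/(1/(-576)) = 62140/(-1/576) = 62140*(-576) = -35792640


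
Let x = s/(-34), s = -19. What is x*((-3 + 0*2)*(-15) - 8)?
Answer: 703/34 ≈ 20.676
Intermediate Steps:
x = 19/34 (x = -19/(-34) = -19*(-1/34) = 19/34 ≈ 0.55882)
x*((-3 + 0*2)*(-15) - 8) = 19*((-3 + 0*2)*(-15) - 8)/34 = 19*((-3 + 0)*(-15) - 8)/34 = 19*(-3*(-15) - 8)/34 = 19*(45 - 8)/34 = (19/34)*37 = 703/34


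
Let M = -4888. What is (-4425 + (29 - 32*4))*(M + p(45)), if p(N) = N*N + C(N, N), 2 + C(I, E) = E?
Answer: 12757680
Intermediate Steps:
C(I, E) = -2 + E
p(N) = -2 + N + N**2 (p(N) = N*N + (-2 + N) = N**2 + (-2 + N) = -2 + N + N**2)
(-4425 + (29 - 32*4))*(M + p(45)) = (-4425 + (29 - 32*4))*(-4888 + (-2 + 45 + 45**2)) = (-4425 + (29 - 128))*(-4888 + (-2 + 45 + 2025)) = (-4425 - 99)*(-4888 + 2068) = -4524*(-2820) = 12757680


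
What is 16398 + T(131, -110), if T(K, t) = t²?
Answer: 28498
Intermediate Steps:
16398 + T(131, -110) = 16398 + (-110)² = 16398 + 12100 = 28498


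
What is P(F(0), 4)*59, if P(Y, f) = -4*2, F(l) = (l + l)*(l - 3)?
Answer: -472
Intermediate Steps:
F(l) = 2*l*(-3 + l) (F(l) = (2*l)*(-3 + l) = 2*l*(-3 + l))
P(Y, f) = -8
P(F(0), 4)*59 = -8*59 = -472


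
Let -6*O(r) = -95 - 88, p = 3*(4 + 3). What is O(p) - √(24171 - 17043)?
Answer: 61/2 - 18*√22 ≈ -53.927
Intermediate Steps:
p = 21 (p = 3*7 = 21)
O(r) = 61/2 (O(r) = -(-95 - 88)/6 = -⅙*(-183) = 61/2)
O(p) - √(24171 - 17043) = 61/2 - √(24171 - 17043) = 61/2 - √7128 = 61/2 - 18*√22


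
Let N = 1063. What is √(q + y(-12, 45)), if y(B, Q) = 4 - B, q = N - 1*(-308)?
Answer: √1387 ≈ 37.242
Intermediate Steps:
q = 1371 (q = 1063 - 1*(-308) = 1063 + 308 = 1371)
√(q + y(-12, 45)) = √(1371 + (4 - 1*(-12))) = √(1371 + (4 + 12)) = √(1371 + 16) = √1387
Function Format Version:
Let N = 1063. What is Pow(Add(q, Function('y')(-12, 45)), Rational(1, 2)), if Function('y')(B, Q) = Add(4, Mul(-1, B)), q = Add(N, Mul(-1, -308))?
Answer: Pow(1387, Rational(1, 2)) ≈ 37.242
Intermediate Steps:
q = 1371 (q = Add(1063, Mul(-1, -308)) = Add(1063, 308) = 1371)
Pow(Add(q, Function('y')(-12, 45)), Rational(1, 2)) = Pow(Add(1371, Add(4, Mul(-1, -12))), Rational(1, 2)) = Pow(Add(1371, Add(4, 12)), Rational(1, 2)) = Pow(Add(1371, 16), Rational(1, 2)) = Pow(1387, Rational(1, 2))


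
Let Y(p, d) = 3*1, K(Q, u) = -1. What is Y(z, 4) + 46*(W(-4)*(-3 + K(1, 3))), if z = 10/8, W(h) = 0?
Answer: 3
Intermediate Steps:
z = 5/4 (z = 10*(⅛) = 5/4 ≈ 1.2500)
Y(p, d) = 3
Y(z, 4) + 46*(W(-4)*(-3 + K(1, 3))) = 3 + 46*(0*(-3 - 1)) = 3 + 46*(0*(-4)) = 3 + 46*0 = 3 + 0 = 3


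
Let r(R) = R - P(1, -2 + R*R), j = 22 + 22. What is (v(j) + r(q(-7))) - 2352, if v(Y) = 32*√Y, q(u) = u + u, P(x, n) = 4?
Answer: -2370 + 64*√11 ≈ -2157.7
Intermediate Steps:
q(u) = 2*u
j = 44
r(R) = -4 + R (r(R) = R - 1*4 = R - 4 = -4 + R)
(v(j) + r(q(-7))) - 2352 = (32*√44 + (-4 + 2*(-7))) - 2352 = (32*(2*√11) + (-4 - 14)) - 2352 = (64*√11 - 18) - 2352 = (-18 + 64*√11) - 2352 = -2370 + 64*√11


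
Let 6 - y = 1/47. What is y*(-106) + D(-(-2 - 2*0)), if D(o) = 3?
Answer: -29645/47 ≈ -630.74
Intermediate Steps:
y = 281/47 (y = 6 - 1/47 = 281/47 ≈ 5.9787)
y*(-106) + D(-(-2 - 2*0)) = (281/47)*(-106) + 3 = -29786/47 + 3 = -29645/47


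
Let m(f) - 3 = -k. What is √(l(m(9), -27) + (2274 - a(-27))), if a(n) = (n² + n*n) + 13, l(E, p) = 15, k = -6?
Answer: √818 ≈ 28.601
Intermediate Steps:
m(f) = 9 (m(f) = 3 - 1*(-6) = 3 + 6 = 9)
a(n) = 13 + 2*n² (a(n) = (n² + n²) + 13 = 2*n² + 13 = 13 + 2*n²)
√(l(m(9), -27) + (2274 - a(-27))) = √(15 + (2274 - (13 + 2*(-27)²))) = √(15 + (2274 - (13 + 2*729))) = √(15 + (2274 - (13 + 1458))) = √(15 + (2274 - 1*1471)) = √(15 + (2274 - 1471)) = √(15 + 803) = √818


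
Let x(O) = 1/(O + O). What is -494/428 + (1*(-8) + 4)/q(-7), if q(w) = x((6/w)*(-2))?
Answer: -22273/1498 ≈ -14.868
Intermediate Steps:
x(O) = 1/(2*O)
q(w) = -w/24 (q(w) = 1/(2*(((6/w)*(-2)))) = 1/(2*((-12/w))) = (-w/12)/2 = -w/24)
-494/428 + (1*(-8) + 4)/q(-7) = -494/428 + (1*(-8) + 4)/((-1/24*(-7))) = -494*1/428 + (-8 + 4)/(7/24) = -247/214 - 4*24/7 = -247/214 - 96/7 = -22273/1498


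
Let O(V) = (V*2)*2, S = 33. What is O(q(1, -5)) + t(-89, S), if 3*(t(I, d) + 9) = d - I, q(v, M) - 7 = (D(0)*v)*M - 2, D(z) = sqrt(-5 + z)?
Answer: 155/3 - 20*I*sqrt(5) ≈ 51.667 - 44.721*I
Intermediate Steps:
q(v, M) = 5 + I*M*v*sqrt(5) (q(v, M) = 7 + ((sqrt(-5 + 0)*v)*M - 2) = 7 + ((sqrt(-5)*v)*M - 2) = 7 + (((I*sqrt(5))*v)*M - 2) = 7 + ((I*v*sqrt(5))*M - 2) = 7 + (I*M*v*sqrt(5) - 2) = 7 + (-2 + I*M*v*sqrt(5)) = 5 + I*M*v*sqrt(5))
t(I, d) = -9 - I/3 + d/3 (t(I, d) = -9 + (d - I)/3 = -9 + (-I/3 + d/3) = -9 - I/3 + d/3)
O(V) = 4*V (O(V) = (2*V)*2 = 4*V)
O(q(1, -5)) + t(-89, S) = 4*(5 + I*(-5)*1*sqrt(5)) + (-9 - 1/3*(-89) + (1/3)*33) = 4*(5 - 5*I*sqrt(5)) + (-9 + 89/3 + 11) = (20 - 20*I*sqrt(5)) + 95/3 = 155/3 - 20*I*sqrt(5)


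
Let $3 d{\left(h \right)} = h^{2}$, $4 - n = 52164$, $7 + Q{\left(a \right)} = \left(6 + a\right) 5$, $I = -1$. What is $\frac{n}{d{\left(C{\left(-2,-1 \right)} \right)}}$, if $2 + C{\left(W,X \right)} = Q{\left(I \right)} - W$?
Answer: $- \frac{13040}{27} \approx -482.96$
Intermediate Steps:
$Q{\left(a \right)} = 23 + 5 a$ ($Q{\left(a \right)} = -7 + \left(6 + a\right) 5 = -7 + \left(30 + 5 a\right) = 23 + 5 a$)
$C{\left(W,X \right)} = 16 - W$ ($C{\left(W,X \right)} = -2 - \left(-18 + W\right) = 16 - W$)
$n = -52160$ ($n = 4 - 52164 = -52160$)
$d{\left(h \right)} = \frac{h^{2}}{3}$
$\frac{n}{d{\left(C{\left(-2,-1 \right)} \right)}} = - \frac{52160}{\frac{1}{3} \left(16 - -2\right)^{2}} = - \frac{52160}{\frac{1}{3} \left(16 + 2\right)^{2}} = - \frac{52160}{\frac{1}{3} \cdot 18^{2}} = - \frac{52160}{\frac{1}{3} \cdot 324} = - \frac{52160}{108} = \left(-52160\right) \frac{1}{108} = - \frac{13040}{27}$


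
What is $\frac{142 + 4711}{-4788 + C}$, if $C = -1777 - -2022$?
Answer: $- \frac{4853}{4543} \approx -1.0682$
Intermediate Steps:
$C = 245$ ($C = -1777 + 2022 = 245$)
$\frac{142 + 4711}{-4788 + C} = \frac{142 + 4711}{-4788 + 245} = \frac{4853}{-4543} = 4853 \left(- \frac{1}{4543}\right) = - \frac{4853}{4543}$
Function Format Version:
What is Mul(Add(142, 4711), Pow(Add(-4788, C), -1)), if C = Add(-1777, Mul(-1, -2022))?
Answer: Rational(-4853, 4543) ≈ -1.0682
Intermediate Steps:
C = 245 (C = Add(-1777, 2022) = 245)
Mul(Add(142, 4711), Pow(Add(-4788, C), -1)) = Mul(Add(142, 4711), Pow(Add(-4788, 245), -1)) = Mul(4853, Pow(-4543, -1)) = Mul(4853, Rational(-1, 4543)) = Rational(-4853, 4543)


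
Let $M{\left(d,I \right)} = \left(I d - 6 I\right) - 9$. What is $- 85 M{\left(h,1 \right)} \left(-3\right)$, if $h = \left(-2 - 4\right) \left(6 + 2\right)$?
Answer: $-16065$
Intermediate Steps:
$h = -48$ ($h = \left(-6\right) 8 = -48$)
$M{\left(d,I \right)} = -9 - 6 I + I d$ ($M{\left(d,I \right)} = \left(- 6 I + I d\right) - 9 = -9 - 6 I + I d$)
$- 85 M{\left(h,1 \right)} \left(-3\right) = - 85 \left(-9 - 6 + 1 \left(-48\right)\right) \left(-3\right) = - 85 \left(-9 - 6 - 48\right) \left(-3\right) = \left(-85\right) \left(-63\right) \left(-3\right) = 5355 \left(-3\right) = -16065$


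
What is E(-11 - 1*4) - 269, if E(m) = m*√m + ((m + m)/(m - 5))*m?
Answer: -583/2 - 15*I*√15 ≈ -291.5 - 58.095*I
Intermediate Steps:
E(m) = m^(3/2) + 2*m²/(-5 + m) (E(m) = m^(3/2) + ((2*m)/(-5 + m))*m = m^(3/2) + (2*m/(-5 + m))*m = m^(3/2) + 2*m²/(-5 + m))
E(-11 - 1*4) - 269 = ((-11 - 1*4)^(5/2) - 5*(-11 - 1*4)^(3/2) + 2*(-11 - 1*4)²)/(-5 + (-11 - 1*4)) - 269 = ((-11 - 4)^(5/2) - 5*(-11 - 4)^(3/2) + 2*(-11 - 4)²)/(-5 + (-11 - 4)) - 269 = ((-15)^(5/2) - (-75)*I*√15 + 2*(-15)²)/(-5 - 15) - 269 = (225*I*√15 - (-75)*I*√15 + 2*225)/(-20) - 269 = -(225*I*√15 + 75*I*√15 + 450)/20 - 269 = -(450 + 300*I*√15)/20 - 269 = (-45/2 - 15*I*√15) - 269 = -583/2 - 15*I*√15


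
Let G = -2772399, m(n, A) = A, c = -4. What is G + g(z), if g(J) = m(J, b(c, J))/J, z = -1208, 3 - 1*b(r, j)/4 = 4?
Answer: -837264497/302 ≈ -2.7724e+6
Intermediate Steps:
b(r, j) = -4 (b(r, j) = 12 - 4*4 = 12 - 16 = -4)
g(J) = -4/J
G + g(z) = -2772399 - 4/(-1208) = -2772399 - 4*(-1/1208) = -2772399 + 1/302 = -837264497/302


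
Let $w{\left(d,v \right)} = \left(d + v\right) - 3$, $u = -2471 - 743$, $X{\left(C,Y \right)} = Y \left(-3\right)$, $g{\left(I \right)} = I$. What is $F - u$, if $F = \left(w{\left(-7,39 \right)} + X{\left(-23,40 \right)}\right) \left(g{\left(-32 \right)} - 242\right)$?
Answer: $28148$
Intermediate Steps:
$X{\left(C,Y \right)} = - 3 Y$
$u = -3214$
$w{\left(d,v \right)} = -3 + d + v$
$F = 24934$ ($F = \left(\left(-3 - 7 + 39\right) - 120\right) \left(-32 - 242\right) = \left(29 - 120\right) \left(-274\right) = \left(-91\right) \left(-274\right) = 24934$)
$F - u = 24934 - -3214 = 24934 + 3214 = 28148$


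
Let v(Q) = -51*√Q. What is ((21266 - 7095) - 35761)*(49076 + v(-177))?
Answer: -1059550840 + 1101090*I*√177 ≈ -1.0596e+9 + 1.4649e+7*I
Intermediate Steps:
((21266 - 7095) - 35761)*(49076 + v(-177)) = ((21266 - 7095) - 35761)*(49076 - 51*I*√177) = (14171 - 35761)*(49076 - 51*I*√177) = -21590*(49076 - 51*I*√177) = -1059550840 + 1101090*I*√177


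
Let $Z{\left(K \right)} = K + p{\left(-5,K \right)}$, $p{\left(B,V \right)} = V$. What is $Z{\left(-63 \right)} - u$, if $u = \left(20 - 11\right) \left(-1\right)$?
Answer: $-117$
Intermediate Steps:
$u = -9$ ($u = 9 \left(-1\right) = -9$)
$Z{\left(K \right)} = 2 K$ ($Z{\left(K \right)} = K + K = 2 K$)
$Z{\left(-63 \right)} - u = 2 \left(-63\right) - -9 = -126 + 9 = -117$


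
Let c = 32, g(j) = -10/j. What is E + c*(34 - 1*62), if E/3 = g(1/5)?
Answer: -1046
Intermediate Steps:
E = -150 (E = 3*(-10/(1/5)) = 3*(-10/⅕) = 3*(-10*5) = 3*(-50) = -150)
E + c*(34 - 1*62) = -150 + 32*(34 - 1*62) = -150 + 32*(34 - 62) = -150 + 32*(-28) = -150 - 896 = -1046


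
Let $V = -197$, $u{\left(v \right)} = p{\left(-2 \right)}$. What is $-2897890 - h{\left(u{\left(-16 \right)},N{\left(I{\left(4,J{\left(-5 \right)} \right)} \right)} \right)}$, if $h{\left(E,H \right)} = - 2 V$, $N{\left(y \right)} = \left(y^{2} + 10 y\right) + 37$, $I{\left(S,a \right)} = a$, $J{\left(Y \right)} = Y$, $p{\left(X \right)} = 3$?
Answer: $-2898284$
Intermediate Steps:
$u{\left(v \right)} = 3$
$N{\left(y \right)} = 37 + y^{2} + 10 y$
$h{\left(E,H \right)} = 394$ ($h{\left(E,H \right)} = \left(-2\right) \left(-197\right) = 394$)
$-2897890 - h{\left(u{\left(-16 \right)},N{\left(I{\left(4,J{\left(-5 \right)} \right)} \right)} \right)} = -2897890 - 394 = -2898284$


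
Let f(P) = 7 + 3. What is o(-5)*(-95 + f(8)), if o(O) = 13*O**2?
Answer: -27625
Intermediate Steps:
f(P) = 10
o(-5)*(-95 + f(8)) = (13*(-5)**2)*(-95 + 10) = (13*25)*(-85) = 325*(-85) = -27625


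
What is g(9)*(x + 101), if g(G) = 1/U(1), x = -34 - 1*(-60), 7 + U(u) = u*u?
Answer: -127/6 ≈ -21.167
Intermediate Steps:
U(u) = -7 + u² (U(u) = -7 + u*u = -7 + u²)
x = 26 (x = -34 + 60 = 26)
g(G) = -⅙ (g(G) = 1/(-7 + 1²) = 1/(-7 + 1) = 1/(-6) = -⅙)
g(9)*(x + 101) = -(26 + 101)/6 = -⅙*127 = -127/6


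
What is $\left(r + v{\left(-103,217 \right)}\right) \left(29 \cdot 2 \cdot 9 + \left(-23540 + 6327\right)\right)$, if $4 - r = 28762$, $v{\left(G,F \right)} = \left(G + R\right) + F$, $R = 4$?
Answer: $478030240$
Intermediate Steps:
$v{\left(G,F \right)} = 4 + F + G$ ($v{\left(G,F \right)} = \left(G + 4\right) + F = \left(4 + G\right) + F = 4 + F + G$)
$r = -28758$ ($r = 4 - 28762 = -28758$)
$\left(r + v{\left(-103,217 \right)}\right) \left(29 \cdot 2 \cdot 9 + \left(-23540 + 6327\right)\right) = \left(-28758 + \left(4 + 217 - 103\right)\right) \left(29 \cdot 2 \cdot 9 + \left(-23540 + 6327\right)\right) = \left(-28758 + 118\right) \left(58 \cdot 9 - 17213\right) = - 28640 \left(522 - 17213\right) = \left(-28640\right) \left(-16691\right) = 478030240$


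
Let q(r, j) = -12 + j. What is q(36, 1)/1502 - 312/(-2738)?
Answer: 219253/2056238 ≈ 0.10663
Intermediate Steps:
q(36, 1)/1502 - 312/(-2738) = (-12 + 1)/1502 - 312/(-2738) = -11*1/1502 - 312*(-1/2738) = -11/1502 + 156/1369 = 219253/2056238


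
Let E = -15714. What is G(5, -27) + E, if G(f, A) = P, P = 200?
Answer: -15514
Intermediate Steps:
G(f, A) = 200
G(5, -27) + E = 200 - 15714 = -15514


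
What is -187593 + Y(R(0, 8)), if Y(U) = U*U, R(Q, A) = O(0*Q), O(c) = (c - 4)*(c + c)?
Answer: -187593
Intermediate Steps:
O(c) = 2*c*(-4 + c) (O(c) = (-4 + c)*(2*c) = 2*c*(-4 + c))
R(Q, A) = 0 (R(Q, A) = 2*(0*Q)*(-4 + 0*Q) = 2*0*(-4 + 0) = 2*0*(-4) = 0)
Y(U) = U**2
-187593 + Y(R(0, 8)) = -187593 + 0**2 = -187593 + 0 = -187593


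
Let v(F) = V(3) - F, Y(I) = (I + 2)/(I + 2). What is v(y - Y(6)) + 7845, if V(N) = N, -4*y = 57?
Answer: 31453/4 ≈ 7863.3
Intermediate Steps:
y = -57/4 (y = -¼*57 = -57/4 ≈ -14.250)
Y(I) = 1 (Y(I) = (2 + I)/(2 + I) = 1)
v(F) = 3 - F
v(y - Y(6)) + 7845 = (3 - (-57/4 - 1*1)) + 7845 = (3 - (-57/4 - 1)) + 7845 = (3 - 1*(-61/4)) + 7845 = (3 + 61/4) + 7845 = 73/4 + 7845 = 31453/4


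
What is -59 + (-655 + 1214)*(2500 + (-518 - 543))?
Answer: 804342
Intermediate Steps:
-59 + (-655 + 1214)*(2500 + (-518 - 543)) = -59 + 559*(2500 - 1061) = -59 + 559*1439 = -59 + 804401 = 804342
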